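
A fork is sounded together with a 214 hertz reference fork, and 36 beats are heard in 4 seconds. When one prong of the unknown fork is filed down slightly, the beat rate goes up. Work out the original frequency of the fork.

Beat frequency = 36/4 = 9 Hz.
|f − 214| = 9, so the fork was at either 205 Hz or 223 Hz.
Filing a prong removes mass and raises the fork's frequency; the adjustment raises the fork's frequency.
The beat rate rose, so the adjustment moved the fork further from 214 Hz — it was already above the reference.

223 Hz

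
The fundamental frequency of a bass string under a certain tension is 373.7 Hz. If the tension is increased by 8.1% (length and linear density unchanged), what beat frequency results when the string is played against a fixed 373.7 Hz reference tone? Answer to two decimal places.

For a string, f ∝ √T, so the new frequency is 373.7·√1.081 = 388.5402 Hz.
f_beat = |388.5402 − 373.7| = 14.84 Hz.

14.84 Hz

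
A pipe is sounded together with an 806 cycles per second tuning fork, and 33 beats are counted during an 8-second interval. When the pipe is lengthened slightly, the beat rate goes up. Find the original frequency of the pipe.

Beat frequency = 33/8 = 4.125 Hz.
|f − 806| = 4.125, so the pipe was at either 801.875 Hz or 810.125 Hz.
A longer pipe has a lower fundamental; the adjustment lowers the pipe's frequency.
The beat rate rose, so the adjustment moved the pipe further from 806 Hz — it was already below the reference.

801.875 Hz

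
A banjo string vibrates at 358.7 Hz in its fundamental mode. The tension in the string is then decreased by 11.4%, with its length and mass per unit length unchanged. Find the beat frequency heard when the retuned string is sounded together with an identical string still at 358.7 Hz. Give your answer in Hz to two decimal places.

21.06 Hz

For a string, f ∝ √T, so the new frequency is 358.7·√0.886 = 337.6356 Hz.
f_beat = |337.6356 − 358.7| = 21.06 Hz.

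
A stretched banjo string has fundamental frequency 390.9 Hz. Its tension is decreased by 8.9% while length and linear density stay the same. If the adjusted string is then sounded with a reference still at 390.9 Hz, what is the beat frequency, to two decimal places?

For a string, f ∝ √T, so the new frequency is 390.9·√0.911 = 373.0997 Hz.
f_beat = |373.0997 − 390.9| = 17.80 Hz.

17.80 Hz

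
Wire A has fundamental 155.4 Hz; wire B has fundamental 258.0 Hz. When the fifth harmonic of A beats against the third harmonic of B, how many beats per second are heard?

3.0 Hz

Fifth harmonic of the first: 5·155.4 = 777.0 Hz.
Third harmonic of the second: 3·258.0 = 774.0 Hz.
f_beat = |777.0 − 774.0| = 3.0 Hz.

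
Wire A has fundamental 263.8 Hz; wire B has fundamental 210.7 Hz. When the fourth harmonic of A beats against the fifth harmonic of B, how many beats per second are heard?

Fourth harmonic of the first: 4·263.8 = 1055.2 Hz.
Fifth harmonic of the second: 5·210.7 = 1053.5 Hz.
f_beat = |1055.2 − 1053.5| = 1.7 Hz.

1.7 Hz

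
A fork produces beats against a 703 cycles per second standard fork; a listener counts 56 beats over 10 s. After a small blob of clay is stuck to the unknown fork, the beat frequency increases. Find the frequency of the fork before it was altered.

697.4 Hz

Beat frequency = 56/10 = 5.6 Hz.
|f − 703| = 5.6, so the fork was at either 697.4 Hz or 708.6 Hz.
Adding mass to a fork lowers its frequency; the adjustment lowers the fork's frequency.
The beat rate rose, so the adjustment moved the fork further from 703 Hz — it was already below the reference.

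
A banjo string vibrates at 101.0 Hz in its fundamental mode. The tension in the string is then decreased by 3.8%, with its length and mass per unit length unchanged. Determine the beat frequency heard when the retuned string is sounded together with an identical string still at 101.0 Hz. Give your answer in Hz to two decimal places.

1.94 Hz

For a string, f ∝ √T, so the new frequency is 101.0·√0.962 = 99.0624 Hz.
f_beat = |99.0624 − 101.0| = 1.94 Hz.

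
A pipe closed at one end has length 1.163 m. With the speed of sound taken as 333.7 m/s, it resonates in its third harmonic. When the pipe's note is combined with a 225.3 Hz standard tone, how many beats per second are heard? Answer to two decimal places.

10.10 Hz

Closed pipe (odd harmonics): f_n = n·v/(4L) = 3·333.7/(4·1.163) = 215.1978 Hz.
f_beat = |215.1978 − 225.3| = 10.10 Hz.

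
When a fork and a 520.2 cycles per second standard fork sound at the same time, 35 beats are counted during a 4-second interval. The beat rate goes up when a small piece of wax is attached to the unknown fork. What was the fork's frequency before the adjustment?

Beat frequency = 35/4 = 8.75 Hz.
|f − 520.2| = 8.75, so the fork was at either 511.45 Hz or 528.95 Hz.
Loading a fork with wax lowers its frequency; the adjustment lowers the fork's frequency.
The beat rate rose, so the adjustment moved the fork further from 520.2 Hz — it was already below the reference.

511.45 Hz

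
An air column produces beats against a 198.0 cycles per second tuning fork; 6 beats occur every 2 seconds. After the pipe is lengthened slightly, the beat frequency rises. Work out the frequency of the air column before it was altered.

Beat frequency = 6/2 = 3 Hz.
|f − 198.0| = 3, so the air column was at either 195 Hz or 201 Hz.
A longer pipe has a lower fundamental; the adjustment lowers the air column's frequency.
The beat rate rose, so the adjustment moved the air column further from 198.0 Hz — it was already below the reference.

195 Hz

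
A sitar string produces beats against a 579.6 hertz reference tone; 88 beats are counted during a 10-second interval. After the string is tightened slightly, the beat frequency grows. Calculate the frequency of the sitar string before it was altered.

Beat frequency = 88/10 = 8.8 Hz.
|f − 579.6| = 8.8, so the sitar string was at either 570.8 Hz or 588.4 Hz.
Increasing tension raises a string's frequency; the adjustment raises the sitar string's frequency.
The beat rate rose, so the adjustment moved the sitar string further from 579.6 Hz — it was already above the reference.

588.4 Hz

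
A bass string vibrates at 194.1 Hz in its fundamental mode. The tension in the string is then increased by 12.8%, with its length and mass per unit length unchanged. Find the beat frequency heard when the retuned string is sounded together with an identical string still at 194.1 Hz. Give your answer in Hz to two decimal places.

For a string, f ∝ √T, so the new frequency is 194.1·√1.128 = 206.1485 Hz.
f_beat = |206.1485 − 194.1| = 12.05 Hz.

12.05 Hz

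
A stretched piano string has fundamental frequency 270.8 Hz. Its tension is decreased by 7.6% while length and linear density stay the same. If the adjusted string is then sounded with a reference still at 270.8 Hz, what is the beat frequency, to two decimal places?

For a string, f ∝ √T, so the new frequency is 270.8·√0.924 = 260.3063 Hz.
f_beat = |260.3063 − 270.8| = 10.49 Hz.

10.49 Hz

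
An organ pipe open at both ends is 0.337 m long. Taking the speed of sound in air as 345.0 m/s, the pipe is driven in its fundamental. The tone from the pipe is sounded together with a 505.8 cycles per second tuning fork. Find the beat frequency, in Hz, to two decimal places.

6.07 Hz

Open pipe: f_n = n·v/(2L) = 1·345.0/(2·0.337) = 511.8694 Hz.
f_beat = |511.8694 − 505.8| = 6.07 Hz.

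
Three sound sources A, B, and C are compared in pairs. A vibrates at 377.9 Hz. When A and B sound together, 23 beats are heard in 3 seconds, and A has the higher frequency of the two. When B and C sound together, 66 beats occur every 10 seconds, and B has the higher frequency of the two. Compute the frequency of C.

363.6333 Hz

A–B: Beat frequency = 23/3 = 7.6667 Hz.
B is below A, so f_B = 377.9 − 7.6667 = 370.2333 Hz.
B–C: Beat frequency = 66/10 = 6.6 Hz.
C is below B, so f_C = 370.2333 − 6.6 = 363.6333 Hz.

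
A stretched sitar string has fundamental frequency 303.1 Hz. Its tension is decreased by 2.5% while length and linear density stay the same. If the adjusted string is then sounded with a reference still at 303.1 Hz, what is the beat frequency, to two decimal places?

3.81 Hz

For a string, f ∝ √T, so the new frequency is 303.1·√0.975 = 299.2873 Hz.
f_beat = |299.2873 − 303.1| = 3.81 Hz.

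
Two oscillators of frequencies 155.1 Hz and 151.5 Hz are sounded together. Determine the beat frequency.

Beats arise from superposition of two nearby frequencies; the beat rate is |f₁ − f₂|.
|155.1 − 151.5| = 3.6 Hz.

3.6 Hz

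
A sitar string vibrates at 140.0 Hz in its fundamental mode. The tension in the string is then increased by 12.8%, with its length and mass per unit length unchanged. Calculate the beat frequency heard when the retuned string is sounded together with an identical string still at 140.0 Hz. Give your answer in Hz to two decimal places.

For a string, f ∝ √T, so the new frequency is 140.0·√1.128 = 148.6903 Hz.
f_beat = |148.6903 − 140.0| = 8.69 Hz.

8.69 Hz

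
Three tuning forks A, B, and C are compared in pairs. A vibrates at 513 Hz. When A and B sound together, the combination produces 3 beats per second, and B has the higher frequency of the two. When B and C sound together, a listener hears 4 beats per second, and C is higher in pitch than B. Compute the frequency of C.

B is above A, so f_B = 513 + 3 = 516 Hz.
C is above B, so f_C = 516 + 4 = 520 Hz.

520 Hz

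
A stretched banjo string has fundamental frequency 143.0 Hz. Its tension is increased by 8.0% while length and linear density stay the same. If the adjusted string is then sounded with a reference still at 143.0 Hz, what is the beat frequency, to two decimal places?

5.61 Hz

For a string, f ∝ √T, so the new frequency is 143.0·√1.080 = 148.6100 Hz.
f_beat = |148.6100 − 143.0| = 5.61 Hz.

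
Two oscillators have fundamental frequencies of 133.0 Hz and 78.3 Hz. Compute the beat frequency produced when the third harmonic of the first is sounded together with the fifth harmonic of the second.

Third harmonic of the first: 3·133.0 = 399.0 Hz.
Fifth harmonic of the second: 5·78.3 = 391.5 Hz.
f_beat = |399.0 − 391.5| = 7.5 Hz.

7.5 Hz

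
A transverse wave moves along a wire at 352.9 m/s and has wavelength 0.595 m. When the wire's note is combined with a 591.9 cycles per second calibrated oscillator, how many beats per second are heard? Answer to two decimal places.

1.21 Hz

Source frequency f = v/λ = 352.9/0.595 = 593.1092 Hz.
f_beat = |593.1092 − 591.9| = 1.21 Hz.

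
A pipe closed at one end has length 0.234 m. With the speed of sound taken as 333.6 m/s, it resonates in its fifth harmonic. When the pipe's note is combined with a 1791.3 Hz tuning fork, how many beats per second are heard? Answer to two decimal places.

Closed pipe (odd harmonics): f_n = n·v/(4L) = 5·333.6/(4·0.234) = 1782.0513 Hz.
f_beat = |1782.0513 − 1791.3| = 9.25 Hz.

9.25 Hz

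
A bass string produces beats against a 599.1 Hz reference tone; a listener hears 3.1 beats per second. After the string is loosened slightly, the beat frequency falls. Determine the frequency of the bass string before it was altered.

|f − 599.1| = 3.1, so the bass string was at either 596 Hz or 602.2 Hz.
Reducing tension lowers a string's frequency; the adjustment lowers the bass string's frequency.
The beat rate fell, so the adjustment moved the bass string toward 599.1 Hz — it must have started above the reference.

602.2 Hz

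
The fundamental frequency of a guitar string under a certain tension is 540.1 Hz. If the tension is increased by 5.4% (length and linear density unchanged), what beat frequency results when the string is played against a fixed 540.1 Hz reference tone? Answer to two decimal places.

14.39 Hz

For a string, f ∝ √T, so the new frequency is 540.1·√1.054 = 554.4910 Hz.
f_beat = |554.4910 − 540.1| = 14.39 Hz.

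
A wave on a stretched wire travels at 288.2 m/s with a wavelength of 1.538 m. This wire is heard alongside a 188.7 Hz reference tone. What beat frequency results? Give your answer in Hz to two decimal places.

1.31 Hz

Source frequency f = v/λ = 288.2/1.538 = 187.3862 Hz.
f_beat = |187.3862 − 188.7| = 1.31 Hz.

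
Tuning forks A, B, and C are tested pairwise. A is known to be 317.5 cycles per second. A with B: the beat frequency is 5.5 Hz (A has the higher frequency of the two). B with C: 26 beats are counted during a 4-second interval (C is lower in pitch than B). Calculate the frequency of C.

305.5 Hz

B is below A, so f_B = 317.5 − 5.5 = 312 Hz.
B–C: Beat frequency = 26/4 = 6.5 Hz.
C is below B, so f_C = 312 − 6.5 = 305.5 Hz.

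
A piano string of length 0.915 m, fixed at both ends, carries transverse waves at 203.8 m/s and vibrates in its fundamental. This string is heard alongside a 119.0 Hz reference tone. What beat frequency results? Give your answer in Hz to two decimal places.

7.63 Hz

For a string fixed at both ends, f_n = n·v/(2L) = 1·203.8/(2·0.915) = 111.3661 Hz.
f_beat = |111.3661 − 119.0| = 7.63 Hz.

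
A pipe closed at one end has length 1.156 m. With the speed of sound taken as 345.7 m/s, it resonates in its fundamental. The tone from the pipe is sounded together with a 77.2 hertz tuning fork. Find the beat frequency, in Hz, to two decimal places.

Closed pipe (odd harmonics): f_n = n·v/(4L) = 1·345.7/(4·1.156) = 74.7621 Hz.
f_beat = |74.7621 − 77.2| = 2.44 Hz.

2.44 Hz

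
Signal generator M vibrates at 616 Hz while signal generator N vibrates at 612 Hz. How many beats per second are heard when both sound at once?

4 Hz

Beats arise from superposition of two nearby frequencies; the beat rate is |f₁ − f₂|.
|616 − 612| = 4 Hz.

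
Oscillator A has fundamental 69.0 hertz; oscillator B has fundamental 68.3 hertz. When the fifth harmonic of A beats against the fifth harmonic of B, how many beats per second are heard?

3.5 Hz

Fifth harmonic of the first: 5·69.0 = 345.0 Hz.
Fifth harmonic of the second: 5·68.3 = 341.5 Hz.
f_beat = |345.0 − 341.5| = 3.5 Hz.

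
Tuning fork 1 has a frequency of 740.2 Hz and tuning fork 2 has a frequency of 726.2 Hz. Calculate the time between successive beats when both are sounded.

f_beat = |740.2 − 726.2| = 14 Hz.
Beat period T = 1 / f_beat = 1 / 14 s.

0.071 s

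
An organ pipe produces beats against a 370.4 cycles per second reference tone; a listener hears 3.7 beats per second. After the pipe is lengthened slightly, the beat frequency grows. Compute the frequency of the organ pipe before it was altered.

366.7 Hz

|f − 370.4| = 3.7, so the organ pipe was at either 366.7 Hz or 374.1 Hz.
A longer pipe has a lower fundamental; the adjustment lowers the organ pipe's frequency.
The beat rate rose, so the adjustment moved the organ pipe further from 370.4 Hz — it was already below the reference.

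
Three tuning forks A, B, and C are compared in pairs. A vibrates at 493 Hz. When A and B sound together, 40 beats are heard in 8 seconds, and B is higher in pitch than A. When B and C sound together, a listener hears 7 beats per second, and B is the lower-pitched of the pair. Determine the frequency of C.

A–B: Beat frequency = 40/8 = 5 Hz.
B is above A, so f_B = 493 + 5 = 498 Hz.
C is above B, so f_C = 498 + 7 = 505 Hz.

505 Hz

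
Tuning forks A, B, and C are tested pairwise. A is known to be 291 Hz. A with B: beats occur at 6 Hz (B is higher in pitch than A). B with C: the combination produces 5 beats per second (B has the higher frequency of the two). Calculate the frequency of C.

B is above A, so f_B = 291 + 6 = 297 Hz.
C is below B, so f_C = 297 − 5 = 292 Hz.

292 Hz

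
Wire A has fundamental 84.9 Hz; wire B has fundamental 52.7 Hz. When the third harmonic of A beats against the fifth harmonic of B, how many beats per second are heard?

8.8 Hz

Third harmonic of the first: 3·84.9 = 254.7 Hz.
Fifth harmonic of the second: 5·52.7 = 263.5 Hz.
f_beat = |254.7 − 263.5| = 8.8 Hz.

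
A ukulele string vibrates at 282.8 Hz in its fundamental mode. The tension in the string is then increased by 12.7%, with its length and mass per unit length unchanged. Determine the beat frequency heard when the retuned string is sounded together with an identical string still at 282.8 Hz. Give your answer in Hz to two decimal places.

17.42 Hz

For a string, f ∝ √T, so the new frequency is 282.8·√1.127 = 300.2212 Hz.
f_beat = |300.2212 − 282.8| = 17.42 Hz.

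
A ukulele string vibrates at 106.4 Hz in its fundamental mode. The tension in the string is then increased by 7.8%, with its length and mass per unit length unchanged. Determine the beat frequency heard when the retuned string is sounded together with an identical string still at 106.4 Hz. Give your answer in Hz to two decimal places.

4.07 Hz

For a string, f ∝ √T, so the new frequency is 106.4·√1.078 = 110.4717 Hz.
f_beat = |110.4717 − 106.4| = 4.07 Hz.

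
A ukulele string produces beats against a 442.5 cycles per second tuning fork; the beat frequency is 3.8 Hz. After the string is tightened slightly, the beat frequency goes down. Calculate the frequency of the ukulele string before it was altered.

|f − 442.5| = 3.8, so the ukulele string was at either 438.7 Hz or 446.3 Hz.
Increasing tension raises a string's frequency; the adjustment raises the ukulele string's frequency.
The beat rate fell, so the adjustment moved the ukulele string toward 442.5 Hz — it must have started below the reference.

438.7 Hz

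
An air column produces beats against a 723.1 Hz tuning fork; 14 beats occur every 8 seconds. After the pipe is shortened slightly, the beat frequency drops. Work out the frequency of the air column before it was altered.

Beat frequency = 14/8 = 1.75 Hz.
|f − 723.1| = 1.75, so the air column was at either 721.35 Hz or 724.85 Hz.
A shorter pipe has a higher fundamental; the adjustment raises the air column's frequency.
The beat rate fell, so the adjustment moved the air column toward 723.1 Hz — it must have started below the reference.

721.35 Hz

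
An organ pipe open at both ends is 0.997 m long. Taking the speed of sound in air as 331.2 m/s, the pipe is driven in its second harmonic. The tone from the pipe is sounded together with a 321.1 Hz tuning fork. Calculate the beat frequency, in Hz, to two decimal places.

Open pipe: f_n = n·v/(2L) = 2·331.2/(2·0.997) = 332.1966 Hz.
f_beat = |332.1966 − 321.1| = 11.10 Hz.

11.10 Hz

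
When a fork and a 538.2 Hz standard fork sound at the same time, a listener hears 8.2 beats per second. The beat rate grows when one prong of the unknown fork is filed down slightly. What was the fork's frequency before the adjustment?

|f − 538.2| = 8.2, so the fork was at either 530 Hz or 546.4 Hz.
Filing a prong removes mass and raises the fork's frequency; the adjustment raises the fork's frequency.
The beat rate rose, so the adjustment moved the fork further from 538.2 Hz — it was already above the reference.

546.4 Hz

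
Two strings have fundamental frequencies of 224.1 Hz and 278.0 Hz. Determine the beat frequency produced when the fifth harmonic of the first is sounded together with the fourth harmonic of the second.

Fifth harmonic of the first: 5·224.1 = 1120.5 Hz.
Fourth harmonic of the second: 4·278.0 = 1112.0 Hz.
f_beat = |1120.5 − 1112.0| = 8.5 Hz.

8.5 Hz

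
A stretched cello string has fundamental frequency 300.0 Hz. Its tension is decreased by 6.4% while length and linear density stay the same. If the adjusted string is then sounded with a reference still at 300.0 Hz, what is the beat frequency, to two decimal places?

9.76 Hz

For a string, f ∝ √T, so the new frequency is 300.0·√0.936 = 290.2413 Hz.
f_beat = |290.2413 − 300.0| = 9.76 Hz.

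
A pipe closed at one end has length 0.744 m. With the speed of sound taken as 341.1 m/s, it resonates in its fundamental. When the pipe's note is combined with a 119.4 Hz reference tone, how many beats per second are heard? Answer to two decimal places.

4.78 Hz

Closed pipe (odd harmonics): f_n = n·v/(4L) = 1·341.1/(4·0.744) = 114.6169 Hz.
f_beat = |114.6169 − 119.4| = 4.78 Hz.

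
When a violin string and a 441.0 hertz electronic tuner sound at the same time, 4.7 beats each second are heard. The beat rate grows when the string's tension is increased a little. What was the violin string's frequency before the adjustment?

|f − 441.0| = 4.7, so the violin string was at either 436.3 Hz or 445.7 Hz.
Higher tension means higher frequency; the adjustment raises the violin string's frequency.
The beat rate rose, so the adjustment moved the violin string further from 441.0 Hz — it was already above the reference.

445.7 Hz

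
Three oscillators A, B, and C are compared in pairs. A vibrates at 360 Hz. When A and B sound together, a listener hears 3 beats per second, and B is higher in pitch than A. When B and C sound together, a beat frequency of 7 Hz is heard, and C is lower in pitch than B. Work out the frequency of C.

356 Hz

B is above A, so f_B = 360 + 3 = 363 Hz.
C is below B, so f_C = 363 − 7 = 356 Hz.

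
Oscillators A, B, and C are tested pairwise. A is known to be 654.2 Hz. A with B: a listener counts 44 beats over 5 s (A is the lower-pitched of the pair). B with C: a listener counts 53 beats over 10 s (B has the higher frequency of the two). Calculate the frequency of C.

A–B: Beat frequency = 44/5 = 8.8 Hz.
B is above A, so f_B = 654.2 + 8.8 = 663 Hz.
B–C: Beat frequency = 53/10 = 5.3 Hz.
C is below B, so f_C = 663 − 5.3 = 657.7 Hz.

657.7 Hz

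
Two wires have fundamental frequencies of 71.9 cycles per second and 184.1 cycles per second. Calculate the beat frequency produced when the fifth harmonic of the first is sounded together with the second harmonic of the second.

8.7 Hz

Fifth harmonic of the first: 5·71.9 = 359.5 Hz.
Second harmonic of the second: 2·184.1 = 368.2 Hz.
f_beat = |359.5 − 368.2| = 8.7 Hz.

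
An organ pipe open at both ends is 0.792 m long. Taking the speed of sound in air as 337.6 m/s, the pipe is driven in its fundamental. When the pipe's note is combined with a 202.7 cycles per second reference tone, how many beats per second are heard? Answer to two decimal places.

10.43 Hz

Open pipe: f_n = n·v/(2L) = 1·337.6/(2·0.792) = 213.1313 Hz.
f_beat = |213.1313 − 202.7| = 10.43 Hz.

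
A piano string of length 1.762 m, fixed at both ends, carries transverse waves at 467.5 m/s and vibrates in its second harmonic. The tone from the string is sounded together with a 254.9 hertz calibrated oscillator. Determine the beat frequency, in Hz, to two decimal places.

10.42 Hz

For a string fixed at both ends, f_n = n·v/(2L) = 2·467.5/(2·1.762) = 265.3235 Hz.
f_beat = |265.3235 − 254.9| = 10.42 Hz.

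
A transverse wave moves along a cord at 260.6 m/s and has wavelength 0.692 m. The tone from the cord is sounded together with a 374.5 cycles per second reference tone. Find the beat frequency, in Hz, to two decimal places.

Source frequency f = v/λ = 260.6/0.692 = 376.5896 Hz.
f_beat = |376.5896 − 374.5| = 2.09 Hz.

2.09 Hz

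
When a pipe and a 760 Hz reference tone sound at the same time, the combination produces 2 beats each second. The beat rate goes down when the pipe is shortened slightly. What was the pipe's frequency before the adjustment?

|f − 760| = 2, so the pipe was at either 758 Hz or 762 Hz.
A shorter pipe has a higher fundamental; the adjustment raises the pipe's frequency.
The beat rate fell, so the adjustment moved the pipe toward 760 Hz — it must have started below the reference.

758 Hz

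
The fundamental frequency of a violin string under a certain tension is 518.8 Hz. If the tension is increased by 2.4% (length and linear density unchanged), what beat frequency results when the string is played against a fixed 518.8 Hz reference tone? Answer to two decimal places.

For a string, f ∝ √T, so the new frequency is 518.8·√1.024 = 524.9887 Hz.
f_beat = |524.9887 − 518.8| = 6.19 Hz.

6.19 Hz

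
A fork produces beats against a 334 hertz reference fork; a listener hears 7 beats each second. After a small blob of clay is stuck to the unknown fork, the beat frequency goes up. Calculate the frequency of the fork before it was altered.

|f − 334| = 7, so the fork was at either 327 Hz or 341 Hz.
Adding mass to a fork lowers its frequency; the adjustment lowers the fork's frequency.
The beat rate rose, so the adjustment moved the fork further from 334 Hz — it was already below the reference.

327 Hz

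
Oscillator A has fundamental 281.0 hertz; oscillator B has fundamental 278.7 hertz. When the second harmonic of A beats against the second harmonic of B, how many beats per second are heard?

4.6 Hz

Second harmonic of the first: 2·281.0 = 562.0 Hz.
Second harmonic of the second: 2·278.7 = 557.4 Hz.
f_beat = |562.0 − 557.4| = 4.6 Hz.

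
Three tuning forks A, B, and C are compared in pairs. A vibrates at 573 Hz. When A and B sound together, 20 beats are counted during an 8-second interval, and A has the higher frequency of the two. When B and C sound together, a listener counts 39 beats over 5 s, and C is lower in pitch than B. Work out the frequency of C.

562.7 Hz

A–B: Beat frequency = 20/8 = 2.5 Hz.
B is below A, so f_B = 573 − 2.5 = 570.5 Hz.
B–C: Beat frequency = 39/5 = 7.8 Hz.
C is below B, so f_C = 570.5 − 7.8 = 562.7 Hz.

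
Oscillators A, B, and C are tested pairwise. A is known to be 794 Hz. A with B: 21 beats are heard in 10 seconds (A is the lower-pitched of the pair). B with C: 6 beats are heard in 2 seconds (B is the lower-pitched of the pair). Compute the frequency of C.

A–B: Beat frequency = 21/10 = 2.1 Hz.
B is above A, so f_B = 794 + 2.1 = 796.1 Hz.
B–C: Beat frequency = 6/2 = 3 Hz.
C is above B, so f_C = 796.1 + 3 = 799.1 Hz.

799.1 Hz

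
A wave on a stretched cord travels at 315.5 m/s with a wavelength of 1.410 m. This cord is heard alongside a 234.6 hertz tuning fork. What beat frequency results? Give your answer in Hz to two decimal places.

Source frequency f = v/λ = 315.5/1.410 = 223.7589 Hz.
f_beat = |223.7589 − 234.6| = 10.84 Hz.

10.84 Hz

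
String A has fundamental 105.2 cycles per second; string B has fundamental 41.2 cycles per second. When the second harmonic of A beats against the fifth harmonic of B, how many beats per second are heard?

4.4 Hz

Second harmonic of the first: 2·105.2 = 210.4 Hz.
Fifth harmonic of the second: 5·41.2 = 206.0 Hz.
f_beat = |210.4 − 206.0| = 4.4 Hz.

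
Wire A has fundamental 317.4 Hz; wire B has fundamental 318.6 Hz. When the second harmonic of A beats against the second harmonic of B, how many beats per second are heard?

2.4 Hz

Second harmonic of the first: 2·317.4 = 634.8 Hz.
Second harmonic of the second: 2·318.6 = 637.2 Hz.
f_beat = |634.8 − 637.2| = 2.4 Hz.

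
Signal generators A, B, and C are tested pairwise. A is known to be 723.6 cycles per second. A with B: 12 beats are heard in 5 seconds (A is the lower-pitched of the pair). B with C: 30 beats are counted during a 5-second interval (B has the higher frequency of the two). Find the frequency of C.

720 Hz

A–B: Beat frequency = 12/5 = 2.4 Hz.
B is above A, so f_B = 723.6 + 2.4 = 726 Hz.
B–C: Beat frequency = 30/5 = 6 Hz.
C is below B, so f_C = 726 − 6 = 720 Hz.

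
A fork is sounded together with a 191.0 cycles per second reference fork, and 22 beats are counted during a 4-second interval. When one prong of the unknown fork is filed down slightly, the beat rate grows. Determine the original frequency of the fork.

Beat frequency = 22/4 = 5.5 Hz.
|f − 191.0| = 5.5, so the fork was at either 185.5 Hz or 196.5 Hz.
Filing a prong removes mass and raises the fork's frequency; the adjustment raises the fork's frequency.
The beat rate rose, so the adjustment moved the fork further from 191.0 Hz — it was already above the reference.

196.5 Hz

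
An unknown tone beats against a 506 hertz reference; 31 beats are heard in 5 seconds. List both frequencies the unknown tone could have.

Beat frequency = 31/5 = 6.2 Hz.
|f − 506| = 6.2, so f = 506 ± 6.2.

499.8 Hz or 512.2 Hz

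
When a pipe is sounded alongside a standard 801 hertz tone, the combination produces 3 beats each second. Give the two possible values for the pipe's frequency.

|f − 801| = 3, so f = 801 ± 3.

798 Hz or 804 Hz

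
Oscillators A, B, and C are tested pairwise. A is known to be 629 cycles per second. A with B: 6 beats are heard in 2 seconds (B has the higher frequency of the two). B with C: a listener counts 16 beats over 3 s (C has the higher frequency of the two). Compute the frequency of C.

637.3333 Hz

A–B: Beat frequency = 6/2 = 3 Hz.
B is above A, so f_B = 629 + 3 = 632 Hz.
B–C: Beat frequency = 16/3 = 5.3333 Hz.
C is above B, so f_C = 632 + 5.3333 = 637.3333 Hz.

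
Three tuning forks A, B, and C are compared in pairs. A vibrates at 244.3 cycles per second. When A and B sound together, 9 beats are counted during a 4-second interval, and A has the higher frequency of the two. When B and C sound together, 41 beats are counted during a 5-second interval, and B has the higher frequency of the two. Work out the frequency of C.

A–B: Beat frequency = 9/4 = 2.25 Hz.
B is below A, so f_B = 244.3 − 2.25 = 242.05 Hz.
B–C: Beat frequency = 41/5 = 8.2 Hz.
C is below B, so f_C = 242.05 − 8.2 = 233.85 Hz.

233.85 Hz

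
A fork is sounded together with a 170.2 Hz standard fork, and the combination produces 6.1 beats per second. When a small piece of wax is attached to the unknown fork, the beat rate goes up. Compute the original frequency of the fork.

164.1 Hz

|f − 170.2| = 6.1, so the fork was at either 164.1 Hz or 176.3 Hz.
Loading a fork with wax lowers its frequency; the adjustment lowers the fork's frequency.
The beat rate rose, so the adjustment moved the fork further from 170.2 Hz — it was already below the reference.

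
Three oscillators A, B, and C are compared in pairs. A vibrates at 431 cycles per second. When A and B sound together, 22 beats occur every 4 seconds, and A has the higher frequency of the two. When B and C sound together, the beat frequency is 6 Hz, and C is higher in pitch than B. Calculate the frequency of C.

431.5 Hz

A–B: Beat frequency = 22/4 = 5.5 Hz.
B is below A, so f_B = 431 − 5.5 = 425.5 Hz.
C is above B, so f_C = 425.5 + 6 = 431.5 Hz.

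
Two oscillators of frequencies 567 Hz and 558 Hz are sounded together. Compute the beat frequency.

The beat frequency equals the magnitude of the frequency difference.
|567 − 558| = 9 Hz.

9 Hz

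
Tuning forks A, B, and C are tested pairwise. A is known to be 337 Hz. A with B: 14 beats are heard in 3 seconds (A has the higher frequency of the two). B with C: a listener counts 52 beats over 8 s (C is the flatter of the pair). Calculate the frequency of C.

A–B: Beat frequency = 14/3 = 4.6667 Hz.
B is below A, so f_B = 337 − 4.6667 = 332.3333 Hz.
B–C: Beat frequency = 52/8 = 6.5 Hz.
C is below B, so f_C = 332.3333 − 6.5 = 325.8333 Hz.

325.8333 Hz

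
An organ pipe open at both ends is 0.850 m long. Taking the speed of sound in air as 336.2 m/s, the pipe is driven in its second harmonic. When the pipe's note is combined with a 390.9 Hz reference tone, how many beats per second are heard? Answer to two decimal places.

Open pipe: f_n = n·v/(2L) = 2·336.2/(2·0.850) = 395.5294 Hz.
f_beat = |395.5294 − 390.9| = 4.63 Hz.

4.63 Hz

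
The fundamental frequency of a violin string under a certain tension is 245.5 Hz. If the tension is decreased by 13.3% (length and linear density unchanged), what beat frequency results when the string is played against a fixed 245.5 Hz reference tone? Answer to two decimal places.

For a string, f ∝ √T, so the new frequency is 245.5·√0.867 = 228.5920 Hz.
f_beat = |228.5920 − 245.5| = 16.91 Hz.

16.91 Hz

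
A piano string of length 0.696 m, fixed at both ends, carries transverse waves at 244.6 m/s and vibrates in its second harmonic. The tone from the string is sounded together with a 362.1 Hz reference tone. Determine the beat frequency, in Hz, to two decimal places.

10.66 Hz

For a string fixed at both ends, f_n = n·v/(2L) = 2·244.6/(2·0.696) = 351.4368 Hz.
f_beat = |351.4368 − 362.1| = 10.66 Hz.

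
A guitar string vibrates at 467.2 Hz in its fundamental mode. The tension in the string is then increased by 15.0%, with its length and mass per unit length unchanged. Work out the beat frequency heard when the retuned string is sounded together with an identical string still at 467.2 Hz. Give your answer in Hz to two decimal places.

33.82 Hz

For a string, f ∝ √T, so the new frequency is 467.2·√1.150 = 501.0162 Hz.
f_beat = |501.0162 − 467.2| = 33.82 Hz.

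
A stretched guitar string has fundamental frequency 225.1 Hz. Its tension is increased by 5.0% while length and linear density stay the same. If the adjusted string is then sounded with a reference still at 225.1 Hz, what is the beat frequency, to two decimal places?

For a string, f ∝ √T, so the new frequency is 225.1·√1.050 = 230.6589 Hz.
f_beat = |230.6589 − 225.1| = 5.56 Hz.

5.56 Hz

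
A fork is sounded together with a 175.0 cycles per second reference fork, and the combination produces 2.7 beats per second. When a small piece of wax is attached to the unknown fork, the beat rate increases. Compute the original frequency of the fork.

|f − 175.0| = 2.7, so the fork was at either 172.3 Hz or 177.7 Hz.
Loading a fork with wax lowers its frequency; the adjustment lowers the fork's frequency.
The beat rate rose, so the adjustment moved the fork further from 175.0 Hz — it was already below the reference.

172.3 Hz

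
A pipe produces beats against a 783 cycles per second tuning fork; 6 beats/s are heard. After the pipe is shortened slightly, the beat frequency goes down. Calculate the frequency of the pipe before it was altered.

777 Hz

|f − 783| = 6, so the pipe was at either 777 Hz or 789 Hz.
A shorter pipe has a higher fundamental; the adjustment raises the pipe's frequency.
The beat rate fell, so the adjustment moved the pipe toward 783 Hz — it must have started below the reference.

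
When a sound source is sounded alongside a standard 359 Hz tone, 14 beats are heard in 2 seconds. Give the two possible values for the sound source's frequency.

Beat frequency = 14/2 = 7 Hz.
|f − 359| = 7, so f = 359 ± 7.

352 Hz or 366 Hz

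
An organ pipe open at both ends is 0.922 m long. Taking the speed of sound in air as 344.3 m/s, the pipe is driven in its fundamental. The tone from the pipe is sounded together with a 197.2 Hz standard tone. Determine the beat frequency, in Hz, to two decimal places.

10.49 Hz

Open pipe: f_n = n·v/(2L) = 1·344.3/(2·0.922) = 186.7137 Hz.
f_beat = |186.7137 − 197.2| = 10.49 Hz.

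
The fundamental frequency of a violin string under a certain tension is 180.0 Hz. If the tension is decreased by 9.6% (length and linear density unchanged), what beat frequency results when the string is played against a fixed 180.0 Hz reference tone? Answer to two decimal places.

For a string, f ∝ √T, so the new frequency is 180.0·√0.904 = 171.1420 Hz.
f_beat = |171.1420 − 180.0| = 8.86 Hz.

8.86 Hz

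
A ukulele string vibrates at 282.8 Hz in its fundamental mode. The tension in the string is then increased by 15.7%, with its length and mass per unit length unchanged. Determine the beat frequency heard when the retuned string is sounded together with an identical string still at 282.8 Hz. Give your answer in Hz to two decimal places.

21.39 Hz

For a string, f ∝ √T, so the new frequency is 282.8·√1.157 = 304.1908 Hz.
f_beat = |304.1908 − 282.8| = 21.39 Hz.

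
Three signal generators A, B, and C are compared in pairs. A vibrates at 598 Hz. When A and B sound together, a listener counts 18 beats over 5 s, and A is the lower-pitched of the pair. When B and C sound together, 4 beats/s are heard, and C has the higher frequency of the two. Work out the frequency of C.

A–B: Beat frequency = 18/5 = 3.6 Hz.
B is above A, so f_B = 598 + 3.6 = 601.6 Hz.
C is above B, so f_C = 601.6 + 4 = 605.6 Hz.

605.6 Hz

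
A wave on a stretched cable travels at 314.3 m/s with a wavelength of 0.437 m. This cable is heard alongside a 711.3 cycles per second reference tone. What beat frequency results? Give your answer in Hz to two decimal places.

Source frequency f = v/λ = 314.3/0.437 = 719.2220 Hz.
f_beat = |719.2220 − 711.3| = 7.92 Hz.

7.92 Hz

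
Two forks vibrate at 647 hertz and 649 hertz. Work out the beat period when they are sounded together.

0.500 s

f_beat = |647 − 649| = 2 Hz.
Beat period T = 1 / f_beat = 1 / 2 s.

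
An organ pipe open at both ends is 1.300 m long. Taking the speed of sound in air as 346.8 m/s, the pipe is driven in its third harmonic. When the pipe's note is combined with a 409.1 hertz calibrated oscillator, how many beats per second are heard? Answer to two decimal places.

8.95 Hz

Open pipe: f_n = n·v/(2L) = 3·346.8/(2·1.300) = 400.1538 Hz.
f_beat = |400.1538 − 409.1| = 8.95 Hz.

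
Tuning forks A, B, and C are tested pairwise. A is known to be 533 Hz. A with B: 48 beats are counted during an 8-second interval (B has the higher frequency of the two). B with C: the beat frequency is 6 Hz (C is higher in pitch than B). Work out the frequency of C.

545 Hz

A–B: Beat frequency = 48/8 = 6 Hz.
B is above A, so f_B = 533 + 6 = 539 Hz.
C is above B, so f_C = 539 + 6 = 545 Hz.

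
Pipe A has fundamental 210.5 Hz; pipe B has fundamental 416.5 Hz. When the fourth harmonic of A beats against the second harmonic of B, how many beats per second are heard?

9.0 Hz

Fourth harmonic of the first: 4·210.5 = 842.0 Hz.
Second harmonic of the second: 2·416.5 = 833.0 Hz.
f_beat = |842.0 − 833.0| = 9.0 Hz.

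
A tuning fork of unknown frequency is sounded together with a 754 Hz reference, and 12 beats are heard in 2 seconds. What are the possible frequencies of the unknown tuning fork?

748 Hz or 760 Hz

Beat frequency = 12/2 = 6 Hz.
|f − 754| = 6, so f = 754 ± 6.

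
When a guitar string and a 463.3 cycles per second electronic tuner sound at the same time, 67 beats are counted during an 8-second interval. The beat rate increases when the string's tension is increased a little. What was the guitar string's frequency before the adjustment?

Beat frequency = 67/8 = 8.375 Hz.
|f − 463.3| = 8.375, so the guitar string was at either 454.925 Hz or 471.675 Hz.
Higher tension means higher frequency; the adjustment raises the guitar string's frequency.
The beat rate rose, so the adjustment moved the guitar string further from 463.3 Hz — it was already above the reference.

471.675 Hz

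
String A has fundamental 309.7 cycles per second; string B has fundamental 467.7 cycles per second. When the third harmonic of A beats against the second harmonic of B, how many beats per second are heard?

Third harmonic of the first: 3·309.7 = 929.1 Hz.
Second harmonic of the second: 2·467.7 = 935.4 Hz.
f_beat = |929.1 − 935.4| = 6.3 Hz.

6.3 Hz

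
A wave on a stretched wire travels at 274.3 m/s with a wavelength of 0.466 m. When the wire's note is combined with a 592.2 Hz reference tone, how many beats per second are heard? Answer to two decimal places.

Source frequency f = v/λ = 274.3/0.466 = 588.6266 Hz.
f_beat = |588.6266 − 592.2| = 3.57 Hz.

3.57 Hz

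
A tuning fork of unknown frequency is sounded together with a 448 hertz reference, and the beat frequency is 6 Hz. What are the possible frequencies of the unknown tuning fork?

442 Hz or 454 Hz

|f − 448| = 6, so f = 448 ± 6.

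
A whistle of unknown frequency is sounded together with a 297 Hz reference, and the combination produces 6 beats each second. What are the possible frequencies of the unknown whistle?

291 Hz or 303 Hz

|f − 297| = 6, so f = 297 ± 6.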